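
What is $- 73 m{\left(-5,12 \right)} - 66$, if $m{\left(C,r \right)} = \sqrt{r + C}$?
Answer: $-66 - 73 \sqrt{7} \approx -259.14$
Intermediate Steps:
$m{\left(C,r \right)} = \sqrt{C + r}$
$- 73 m{\left(-5,12 \right)} - 66 = - 73 \sqrt{-5 + 12} - 66 = - 73 \sqrt{7} - 66 = -66 - 73 \sqrt{7}$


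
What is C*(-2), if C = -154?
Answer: 308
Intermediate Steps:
C*(-2) = -154*(-2) = 308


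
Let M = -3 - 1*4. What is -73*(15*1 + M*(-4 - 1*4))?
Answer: -5183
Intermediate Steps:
M = -7 (M = -3 - 4 = -7)
-73*(15*1 + M*(-4 - 1*4)) = -73*(15*1 - 7*(-4 - 1*4)) = -73*(15 - 7*(-4 - 4)) = -73*(15 - 7*(-8)) = -73*(15 + 56) = -73*71 = -5183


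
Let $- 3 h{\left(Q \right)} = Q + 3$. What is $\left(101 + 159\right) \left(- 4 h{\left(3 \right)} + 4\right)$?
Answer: $3120$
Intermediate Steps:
$h{\left(Q \right)} = -1 - \frac{Q}{3}$ ($h{\left(Q \right)} = - \frac{Q + 3}{3} = - \frac{3 + Q}{3} = -1 - \frac{Q}{3}$)
$\left(101 + 159\right) \left(- 4 h{\left(3 \right)} + 4\right) = \left(101 + 159\right) \left(- 4 \left(-1 - 1\right) + 4\right) = 260 \left(- 4 \left(-1 - 1\right) + 4\right) = 260 \left(\left(-4\right) \left(-2\right) + 4\right) = 260 \left(8 + 4\right) = 260 \cdot 12 = 3120$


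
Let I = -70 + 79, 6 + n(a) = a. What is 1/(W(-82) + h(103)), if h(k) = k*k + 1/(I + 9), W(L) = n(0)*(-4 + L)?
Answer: 18/200251 ≈ 8.9887e-5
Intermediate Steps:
n(a) = -6 + a
I = 9
W(L) = 24 - 6*L (W(L) = (-6 + 0)*(-4 + L) = -6*(-4 + L) = 24 - 6*L)
h(k) = 1/18 + k**2 (h(k) = k*k + 1/(9 + 9) = k**2 + 1/18 = 1/18 + k**2)
1/(W(-82) + h(103)) = 1/((24 - 6*(-82)) + (1/18 + 103**2)) = 1/((24 + 492) + (1/18 + 10609)) = 1/(516 + 190963/18) = 1/(200251/18) = 18/200251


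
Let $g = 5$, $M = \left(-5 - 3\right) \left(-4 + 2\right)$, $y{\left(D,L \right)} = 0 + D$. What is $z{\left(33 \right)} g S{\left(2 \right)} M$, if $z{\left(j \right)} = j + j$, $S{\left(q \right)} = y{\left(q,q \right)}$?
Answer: $10560$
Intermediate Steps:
$y{\left(D,L \right)} = D$
$M = 16$ ($M = \left(-8\right) \left(-2\right) = 16$)
$S{\left(q \right)} = q$
$z{\left(j \right)} = 2 j$
$z{\left(33 \right)} g S{\left(2 \right)} M = 2 \cdot 33 \cdot 5 \cdot 2 \cdot 16 = 66 \cdot 10 \cdot 16 = 66 \cdot 160 = 10560$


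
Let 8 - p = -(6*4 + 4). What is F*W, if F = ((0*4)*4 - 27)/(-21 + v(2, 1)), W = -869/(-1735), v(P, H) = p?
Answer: -7821/8675 ≈ -0.90156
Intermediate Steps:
p = 36 (p = 8 - (-1)*(6*4 + 4) = 8 - (-1)*(24 + 4) = 8 - (-1)*28 = 8 - 1*(-28) = 8 + 28 = 36)
v(P, H) = 36
W = 869/1735 (W = -869*(-1/1735) = 869/1735 ≈ 0.50086)
F = -9/5 (F = ((0*4)*4 - 27)/(-21 + 36) = (0*4 - 27)/15 = (0 - 27)*(1/15) = -27*1/15 = -9/5 ≈ -1.8000)
F*W = -9/5*869/1735 = -7821/8675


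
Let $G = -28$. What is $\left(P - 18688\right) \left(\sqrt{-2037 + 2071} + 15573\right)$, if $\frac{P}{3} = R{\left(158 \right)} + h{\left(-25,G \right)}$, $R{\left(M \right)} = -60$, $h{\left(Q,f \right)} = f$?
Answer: $-295139496 - 18952 \sqrt{34} \approx -2.9525 \cdot 10^{8}$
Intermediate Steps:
$P = -264$ ($P = 3 \left(-60 - 28\right) = 3 \left(-88\right) = -264$)
$\left(P - 18688\right) \left(\sqrt{-2037 + 2071} + 15573\right) = \left(-264 - 18688\right) \left(\sqrt{-2037 + 2071} + 15573\right) = - 18952 \left(\sqrt{34} + 15573\right) = - 18952 \left(15573 + \sqrt{34}\right) = -295139496 - 18952 \sqrt{34}$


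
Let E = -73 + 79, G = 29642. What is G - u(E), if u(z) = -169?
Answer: 29811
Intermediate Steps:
E = 6
G - u(E) = 29642 - 1*(-169) = 29642 + 169 = 29811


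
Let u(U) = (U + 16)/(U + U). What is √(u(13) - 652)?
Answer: I*√439998/26 ≈ 25.512*I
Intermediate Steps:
u(U) = (16 + U)/(2*U) (u(U) = (16 + U)/((2*U)) = (16 + U)*(1/(2*U)) = (16 + U)/(2*U))
√(u(13) - 652) = √((½)*(16 + 13)/13 - 652) = √((½)*(1/13)*29 - 652) = √(29/26 - 652) = √(-16923/26) = I*√439998/26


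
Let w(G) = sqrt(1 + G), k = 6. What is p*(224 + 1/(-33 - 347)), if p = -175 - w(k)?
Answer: -2979165/76 - 85119*sqrt(7)/380 ≈ -39792.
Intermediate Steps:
p = -175 - sqrt(7) (p = -175 - sqrt(1 + 6) = -175 - sqrt(7) ≈ -177.65)
p*(224 + 1/(-33 - 347)) = (-175 - sqrt(7))*(224 + 1/(-33 - 347)) = (-175 - sqrt(7))*(224 + 1/(-380)) = (-175 - sqrt(7))*(224 - 1/380) = (-175 - sqrt(7))*(85119/380) = -2979165/76 - 85119*sqrt(7)/380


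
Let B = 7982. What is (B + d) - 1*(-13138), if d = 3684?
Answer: 24804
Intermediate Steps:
(B + d) - 1*(-13138) = (7982 + 3684) - 1*(-13138) = 11666 + 13138 = 24804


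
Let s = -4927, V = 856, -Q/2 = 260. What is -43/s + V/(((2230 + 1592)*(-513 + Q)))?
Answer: 6367381/748169877 ≈ 0.0085106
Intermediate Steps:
Q = -520 (Q = -2*260 = -520)
-43/s + V/(((2230 + 1592)*(-513 + Q))) = -43/(-4927) + 856/(((2230 + 1592)*(-513 - 520))) = -43*(-1/4927) + 856/((3822*(-1033))) = 43/4927 + 856/(-3948126) = 43/4927 + 856*(-1/3948126) = 43/4927 - 428/1974063 = 6367381/748169877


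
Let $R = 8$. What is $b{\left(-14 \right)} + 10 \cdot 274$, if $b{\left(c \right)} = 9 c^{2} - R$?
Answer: $4496$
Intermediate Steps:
$b{\left(c \right)} = -8 + 9 c^{2}$ ($b{\left(c \right)} = 9 c^{2} - 8 = -8 + 9 c^{2}$)
$b{\left(-14 \right)} + 10 \cdot 274 = \left(-8 + 9 \left(-14\right)^{2}\right) + 10 \cdot 274 = \left(-8 + 9 \cdot 196\right) + 2740 = \left(-8 + 1764\right) + 2740 = 1756 + 2740 = 4496$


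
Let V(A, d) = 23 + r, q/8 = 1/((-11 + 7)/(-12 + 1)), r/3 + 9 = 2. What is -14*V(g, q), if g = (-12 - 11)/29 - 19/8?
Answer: -28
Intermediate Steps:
r = -21 (r = -27 + 3*2 = -27 + 6 = -21)
q = 22 (q = 8/(((-11 + 7)/(-12 + 1))) = 8/((-4/(-11))) = 8/((-4*(-1/11))) = 8/(4/11) = 8*(11/4) = 22)
g = -735/232 (g = -23*1/29 - 19*⅛ = -23/29 - 19/8 = -735/232 ≈ -3.1681)
V(A, d) = 2 (V(A, d) = 23 - 21 = 2)
-14*V(g, q) = -14*2 = -28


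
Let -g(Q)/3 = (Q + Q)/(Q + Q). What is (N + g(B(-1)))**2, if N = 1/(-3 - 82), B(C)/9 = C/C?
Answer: 65536/7225 ≈ 9.0707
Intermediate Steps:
B(C) = 9 (B(C) = 9*(C/C) = 9*1 = 9)
g(Q) = -3 (g(Q) = -3*(Q + Q)/(Q + Q) = -3*2*Q/(2*Q) = -3*2*Q*1/(2*Q) = -3*1 = -3)
N = -1/85 (N = 1/(-85) = -1/85 ≈ -0.011765)
(N + g(B(-1)))**2 = (-1/85 - 3)**2 = (-256/85)**2 = 65536/7225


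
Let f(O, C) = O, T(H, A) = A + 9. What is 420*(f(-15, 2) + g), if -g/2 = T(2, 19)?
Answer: -29820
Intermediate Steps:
T(H, A) = 9 + A
g = -56 (g = -2*(9 + 19) = -2*28 = -56)
420*(f(-15, 2) + g) = 420*(-15 - 56) = 420*(-71) = -29820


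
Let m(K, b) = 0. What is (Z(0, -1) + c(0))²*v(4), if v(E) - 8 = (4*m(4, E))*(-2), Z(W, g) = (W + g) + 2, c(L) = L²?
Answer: 8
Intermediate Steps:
Z(W, g) = 2 + W + g
v(E) = 8 (v(E) = 8 + (4*0)*(-2) = 8 + 0*(-2) = 8 + 0 = 8)
(Z(0, -1) + c(0))²*v(4) = ((2 + 0 - 1) + 0²)²*8 = (1 + 0)²*8 = 1²*8 = 1*8 = 8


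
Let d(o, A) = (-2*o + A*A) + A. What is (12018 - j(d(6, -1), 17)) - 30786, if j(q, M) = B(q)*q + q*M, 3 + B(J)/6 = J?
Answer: -19644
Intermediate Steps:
B(J) = -18 + 6*J
d(o, A) = A + A² - 2*o (d(o, A) = (-2*o + A²) + A = (A² - 2*o) + A = A + A² - 2*o)
j(q, M) = M*q + q*(-18 + 6*q) (j(q, M) = (-18 + 6*q)*q + q*M = q*(-18 + 6*q) + M*q = M*q + q*(-18 + 6*q))
(12018 - j(d(6, -1), 17)) - 30786 = (12018 - (-1 + (-1)² - 2*6)*(-18 + 17 + 6*(-1 + (-1)² - 2*6))) - 30786 = (12018 - (-1 + 1 - 12)*(-18 + 17 + 6*(-1 + 1 - 12))) - 30786 = (12018 - (-12)*(-18 + 17 + 6*(-12))) - 30786 = (12018 - (-12)*(-18 + 17 - 72)) - 30786 = (12018 - (-12)*(-73)) - 30786 = (12018 - 1*876) - 30786 = (12018 - 876) - 30786 = 11142 - 30786 = -19644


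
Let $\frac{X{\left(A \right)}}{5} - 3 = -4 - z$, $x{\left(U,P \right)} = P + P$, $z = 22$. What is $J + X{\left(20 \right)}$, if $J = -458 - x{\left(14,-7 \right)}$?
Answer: $-559$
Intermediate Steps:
$x{\left(U,P \right)} = 2 P$
$X{\left(A \right)} = -115$ ($X{\left(A \right)} = 15 + 5 \left(-4 - 22\right) = 15 + 5 \left(-26\right) = 15 - 130 = -115$)
$J = -444$ ($J = -458 - 2 \left(-7\right) = -458 - -14 = -458 + 14 = -444$)
$J + X{\left(20 \right)} = -444 - 115 = -559$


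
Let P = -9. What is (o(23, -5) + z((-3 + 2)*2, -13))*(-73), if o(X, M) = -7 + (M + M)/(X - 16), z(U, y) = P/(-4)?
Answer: 12629/28 ≈ 451.04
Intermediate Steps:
z(U, y) = 9/4 (z(U, y) = -9/(-4) = -9*(-¼) = 9/4)
o(X, M) = -7 + 2*M/(-16 + X) (o(X, M) = -7 + (2*M)/(-16 + X) = -7 + 2*M/(-16 + X))
(o(23, -5) + z((-3 + 2)*2, -13))*(-73) = ((112 - 7*23 + 2*(-5))/(-16 + 23) + 9/4)*(-73) = ((112 - 161 - 10)/7 + 9/4)*(-73) = ((⅐)*(-59) + 9/4)*(-73) = (-59/7 + 9/4)*(-73) = -173/28*(-73) = 12629/28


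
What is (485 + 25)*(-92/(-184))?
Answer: 255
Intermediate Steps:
(485 + 25)*(-92/(-184)) = 510*(-92*(-1/184)) = 510*(½) = 255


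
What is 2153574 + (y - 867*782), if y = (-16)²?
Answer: 1475836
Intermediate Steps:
y = 256
2153574 + (y - 867*782) = 2153574 + (256 - 867*782) = 2153574 + (256 - 677994) = 2153574 - 677738 = 1475836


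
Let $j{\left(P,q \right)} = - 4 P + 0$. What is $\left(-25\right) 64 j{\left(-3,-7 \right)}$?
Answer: $-19200$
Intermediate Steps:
$j{\left(P,q \right)} = - 4 P$
$\left(-25\right) 64 j{\left(-3,-7 \right)} = \left(-25\right) 64 \left(\left(-4\right) \left(-3\right)\right) = \left(-1600\right) 12 = -19200$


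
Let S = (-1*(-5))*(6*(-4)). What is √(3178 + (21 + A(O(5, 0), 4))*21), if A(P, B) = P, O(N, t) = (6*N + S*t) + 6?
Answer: 25*√7 ≈ 66.144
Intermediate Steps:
S = -120 (S = 5*(-24) = -120)
O(N, t) = 6 - 120*t + 6*N (O(N, t) = (6*N - 120*t) + 6 = (-120*t + 6*N) + 6 = 6 - 120*t + 6*N)
√(3178 + (21 + A(O(5, 0), 4))*21) = √(3178 + (21 + (6 - 120*0 + 6*5))*21) = √(3178 + (21 + (6 + 0 + 30))*21) = √(3178 + (21 + 36)*21) = √(3178 + 57*21) = √(3178 + 1197) = √4375 = 25*√7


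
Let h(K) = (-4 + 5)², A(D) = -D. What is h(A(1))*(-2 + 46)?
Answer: 44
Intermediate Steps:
h(K) = 1 (h(K) = 1² = 1)
h(A(1))*(-2 + 46) = 1*(-2 + 46) = 1*44 = 44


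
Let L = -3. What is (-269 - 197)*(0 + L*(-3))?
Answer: -4194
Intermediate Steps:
(-269 - 197)*(0 + L*(-3)) = (-269 - 197)*(0 - 3*(-3)) = -466*(0 + 9) = -466*9 = -4194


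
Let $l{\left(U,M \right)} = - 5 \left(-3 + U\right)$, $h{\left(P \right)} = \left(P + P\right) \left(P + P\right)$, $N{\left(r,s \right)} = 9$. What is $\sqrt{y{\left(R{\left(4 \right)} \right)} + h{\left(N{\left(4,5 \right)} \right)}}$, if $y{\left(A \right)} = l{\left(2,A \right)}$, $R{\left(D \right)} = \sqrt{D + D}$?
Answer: $\sqrt{329} \approx 18.138$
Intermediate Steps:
$R{\left(D \right)} = \sqrt{2} \sqrt{D}$ ($R{\left(D \right)} = \sqrt{2 D} = \sqrt{2} \sqrt{D}$)
$h{\left(P \right)} = 4 P^{2}$ ($h{\left(P \right)} = 2 P 2 P = 4 P^{2}$)
$l{\left(U,M \right)} = 15 - 5 U$
$y{\left(A \right)} = 5$ ($y{\left(A \right)} = 15 - 10 = 5$)
$\sqrt{y{\left(R{\left(4 \right)} \right)} + h{\left(N{\left(4,5 \right)} \right)}} = \sqrt{5 + 4 \cdot 9^{2}} = \sqrt{5 + 4 \cdot 81} = \sqrt{5 + 324} = \sqrt{329}$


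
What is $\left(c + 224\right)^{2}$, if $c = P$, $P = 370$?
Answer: $352836$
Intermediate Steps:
$c = 370$
$\left(c + 224\right)^{2} = \left(370 + 224\right)^{2} = 594^{2} = 352836$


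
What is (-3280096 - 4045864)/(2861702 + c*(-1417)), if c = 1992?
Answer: -3662980/19519 ≈ -187.66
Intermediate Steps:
(-3280096 - 4045864)/(2861702 + c*(-1417)) = (-3280096 - 4045864)/(2861702 + 1992*(-1417)) = -7325960/(2861702 - 2822664) = -7325960/39038 = -7325960*1/39038 = -3662980/19519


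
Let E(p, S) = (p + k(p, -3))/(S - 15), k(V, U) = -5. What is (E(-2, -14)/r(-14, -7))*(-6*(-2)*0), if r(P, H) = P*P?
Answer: 0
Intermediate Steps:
r(P, H) = P**2
E(p, S) = (-5 + p)/(-15 + S) (E(p, S) = (p - 5)/(S - 15) = (-5 + p)/(-15 + S))
(E(-2, -14)/r(-14, -7))*(-6*(-2)*0) = (((-5 - 2)/(-15 - 14))/((-14)**2))*(-6*(-2)*0) = ((-7/(-29))/196)*(12*0) = (-1/29*(-7)*(1/196))*0 = ((7/29)*(1/196))*0 = (1/812)*0 = 0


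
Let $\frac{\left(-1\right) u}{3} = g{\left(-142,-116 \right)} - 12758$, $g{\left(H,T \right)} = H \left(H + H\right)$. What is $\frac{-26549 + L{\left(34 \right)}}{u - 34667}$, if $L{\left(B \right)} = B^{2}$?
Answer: $\frac{25393}{117377} \approx 0.21634$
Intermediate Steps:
$g{\left(H,T \right)} = 2 H^{2}$ ($g{\left(H,T \right)} = H 2 H = 2 H^{2}$)
$u = -82710$ ($u = - 3 \left(2 \left(-142\right)^{2} - 12758\right) = - 3 \left(2 \cdot 20164 - 12758\right) = - 3 \left(40328 - 12758\right) = \left(-3\right) 27570 = -82710$)
$\frac{-26549 + L{\left(34 \right)}}{u - 34667} = \frac{-26549 + 34^{2}}{-82710 - 34667} = \frac{-26549 + 1156}{-117377} = \left(-25393\right) \left(- \frac{1}{117377}\right) = \frac{25393}{117377}$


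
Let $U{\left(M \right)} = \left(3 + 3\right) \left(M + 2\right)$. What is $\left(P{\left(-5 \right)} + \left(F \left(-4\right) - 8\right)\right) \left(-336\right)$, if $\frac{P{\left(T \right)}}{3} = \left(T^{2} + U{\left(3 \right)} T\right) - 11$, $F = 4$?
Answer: $145152$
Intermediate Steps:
$U{\left(M \right)} = 12 + 6 M$ ($U{\left(M \right)} = 6 \left(2 + M\right) = 12 + 6 M$)
$P{\left(T \right)} = -33 + 3 T^{2} + 90 T$ ($P{\left(T \right)} = 3 \left(\left(T^{2} + \left(12 + 6 \cdot 3\right) T\right) - 11\right) = 3 \left(\left(T^{2} + \left(12 + 18\right) T\right) - 11\right) = 3 \left(\left(T^{2} + 30 T\right) - 11\right) = 3 \left(-11 + T^{2} + 30 T\right) = -33 + 3 T^{2} + 90 T$)
$\left(P{\left(-5 \right)} + \left(F \left(-4\right) - 8\right)\right) \left(-336\right) = \left(\left(-33 + 3 \left(-5\right)^{2} + 90 \left(-5\right)\right) + \left(4 \left(-4\right) - 8\right)\right) \left(-336\right) = \left(\left(-33 + 3 \cdot 25 - 450\right) - 24\right) \left(-336\right) = \left(\left(-33 + 75 - 450\right) - 24\right) \left(-336\right) = \left(-408 - 24\right) \left(-336\right) = \left(-432\right) \left(-336\right) = 145152$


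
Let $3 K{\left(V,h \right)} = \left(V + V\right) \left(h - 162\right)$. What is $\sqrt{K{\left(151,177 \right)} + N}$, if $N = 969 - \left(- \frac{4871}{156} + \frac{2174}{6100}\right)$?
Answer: $\frac{\sqrt{1420495164231}}{23790} \approx 50.099$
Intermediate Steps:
$K{\left(V,h \right)} = \frac{2 V \left(-162 + h\right)}{3}$ ($K{\left(V,h \right)} = \frac{\left(V + V\right) \left(h - 162\right)}{3} = \frac{2 V \left(-162 + h\right)}{3}$)
$N = \frac{237868589}{237900}$ ($N = 969 - \left(\left(-4871\right) \frac{1}{156} + 2174 \cdot \frac{1}{6100}\right) = 969 - \left(- \frac{4871}{156} + \frac{1087}{3050}\right) = 969 - - \frac{7343489}{237900} = 969 + \frac{7343489}{237900} = \frac{237868589}{237900} \approx 999.87$)
$\sqrt{K{\left(151,177 \right)} + N} = \sqrt{\frac{2}{3} \cdot 151 \left(-162 + 177\right) + \frac{237868589}{237900}} = \sqrt{\frac{2}{3} \cdot 151 \cdot 15 + \frac{237868589}{237900}} = \sqrt{1510 + \frac{237868589}{237900}} = \sqrt{\frac{597097589}{237900}} = \frac{\sqrt{1420495164231}}{23790}$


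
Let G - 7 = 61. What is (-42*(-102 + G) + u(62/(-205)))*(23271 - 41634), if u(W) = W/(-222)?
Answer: -198896820691/7585 ≈ -2.6222e+7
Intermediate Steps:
G = 68 (G = 7 + 61 = 68)
u(W) = -W/222 (u(W) = W*(-1/222) = -W/222)
(-42*(-102 + G) + u(62/(-205)))*(23271 - 41634) = (-42*(-102 + 68) - 31/(111*(-205)))*(23271 - 41634) = (-42*(-34) - 31*(-1)/(111*205))*(-18363) = (1428 - 1/222*(-62/205))*(-18363) = (1428 + 31/22755)*(-18363) = (32494171/22755)*(-18363) = -198896820691/7585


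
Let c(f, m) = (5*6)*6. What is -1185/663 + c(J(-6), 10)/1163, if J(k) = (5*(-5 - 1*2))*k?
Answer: -419605/257023 ≈ -1.6326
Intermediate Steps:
J(k) = -35*k (J(k) = (5*(-5 - 2))*k = (5*(-7))*k = -35*k)
c(f, m) = 180 (c(f, m) = 30*6 = 180)
-1185/663 + c(J(-6), 10)/1163 = -1185/663 + 180/1163 = -1185*1/663 + 180*(1/1163) = -395/221 + 180/1163 = -419605/257023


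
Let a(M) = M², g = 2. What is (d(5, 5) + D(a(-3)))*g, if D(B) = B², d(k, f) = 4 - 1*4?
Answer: 162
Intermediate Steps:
d(k, f) = 0 (d(k, f) = 4 - 4 = 0)
(d(5, 5) + D(a(-3)))*g = (0 + ((-3)²)²)*2 = (0 + 9²)*2 = (0 + 81)*2 = 81*2 = 162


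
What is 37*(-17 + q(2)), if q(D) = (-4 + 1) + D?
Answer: -666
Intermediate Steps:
q(D) = -3 + D
37*(-17 + q(2)) = 37*(-17 + (-3 + 2)) = 37*(-17 - 1) = 37*(-18) = -666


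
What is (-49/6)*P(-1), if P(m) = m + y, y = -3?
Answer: 98/3 ≈ 32.667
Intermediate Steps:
P(m) = -3 + m (P(m) = m - 3 = -3 + m)
(-49/6)*P(-1) = (-49/6)*(-3 - 1) = -49/6*(-4) = 98/3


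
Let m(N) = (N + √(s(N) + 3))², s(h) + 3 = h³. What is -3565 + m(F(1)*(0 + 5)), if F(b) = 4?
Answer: 4835 + 1600*√5 ≈ 8412.7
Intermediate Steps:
s(h) = -3 + h³
m(N) = (N + √(N³))² (m(N) = (N + √((-3 + N³) + 3))² = (N + √(N³))²)
-3565 + m(F(1)*(0 + 5)) = -3565 + (4*(0 + 5) + √((4*(0 + 5))³))² = -3565 + (4*5 + √((4*5)³))² = -3565 + (20 + √(20³))² = -3565 + (20 + √8000)² = -3565 + (20 + 40*√5)²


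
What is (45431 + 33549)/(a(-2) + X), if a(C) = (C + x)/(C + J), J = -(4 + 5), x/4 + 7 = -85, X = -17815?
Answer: -173756/39119 ≈ -4.4417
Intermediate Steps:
x = -368 (x = -28 + 4*(-85) = -28 - 340 = -368)
J = -9 (J = -1*9 = -9)
a(C) = (-368 + C)/(-9 + C) (a(C) = (C - 368)/(C - 9) = (-368 + C)/(-9 + C))
(45431 + 33549)/(a(-2) + X) = (45431 + 33549)/((-368 - 2)/(-9 - 2) - 17815) = 78980/(-370/(-11) - 17815) = 78980/(-1/11*(-370) - 17815) = 78980/(370/11 - 17815) = 78980/(-195595/11) = 78980*(-11/195595) = -173756/39119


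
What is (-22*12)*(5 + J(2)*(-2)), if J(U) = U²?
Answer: 792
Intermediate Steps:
(-22*12)*(5 + J(2)*(-2)) = (-22*12)*(5 + 2²*(-2)) = -264*(5 + 4*(-2)) = -264*(5 - 8) = -264*(-3) = 792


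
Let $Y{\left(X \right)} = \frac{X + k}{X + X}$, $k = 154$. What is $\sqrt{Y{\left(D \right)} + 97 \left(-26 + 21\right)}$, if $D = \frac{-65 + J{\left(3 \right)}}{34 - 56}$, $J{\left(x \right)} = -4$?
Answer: $\frac{i \sqrt{8759274}}{138} \approx 21.446 i$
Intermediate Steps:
$D = \frac{69}{22}$ ($D = \frac{-65 - 4}{34 - 56} = - \frac{69}{-22} = \left(-69\right) \left(- \frac{1}{22}\right) = \frac{69}{22} \approx 3.1364$)
$Y{\left(X \right)} = \frac{154 + X}{2 X}$ ($Y{\left(X \right)} = \frac{X + 154}{X + X} = \frac{154 + X}{2 X}$)
$\sqrt{Y{\left(D \right)} + 97 \left(-26 + 21\right)} = \sqrt{\frac{154 + \frac{69}{22}}{2 \cdot \frac{69}{22}} + 97 \left(-26 + 21\right)} = \sqrt{\frac{1}{2} \cdot \frac{22}{69} \cdot \frac{3457}{22} + 97 \left(-5\right)} = \sqrt{\frac{3457}{138} - 485} = \sqrt{- \frac{63473}{138}} = \frac{i \sqrt{8759274}}{138}$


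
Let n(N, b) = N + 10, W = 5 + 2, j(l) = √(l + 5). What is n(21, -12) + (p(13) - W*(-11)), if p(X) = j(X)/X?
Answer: 108 + 3*√2/13 ≈ 108.33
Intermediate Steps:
j(l) = √(5 + l)
W = 7
n(N, b) = 10 + N
p(X) = √(5 + X)/X
n(21, -12) + (p(13) - W*(-11)) = (10 + 21) + (√(5 + 13)/13 - 7*(-11)) = 31 + (√18/13 - 1*(-77)) = 31 + ((3*√2)/13 + 77) = 31 + (3*√2/13 + 77) = 31 + (77 + 3*√2/13) = 108 + 3*√2/13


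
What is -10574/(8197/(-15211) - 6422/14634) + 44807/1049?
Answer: 88529798189968/8153724895 ≈ 10858.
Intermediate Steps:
-10574/(8197/(-15211) - 6422/14634) + 44807/1049 = -10574/(8197*(-1/15211) - 6422*1/14634) + 44807*(1/1049) = -10574/(-1171/2173 - 3211/7317) + 44807/1049 = -10574/(-15545710/15899841) + 44807/1049 = -10574*(-15899841/15545710) + 44807/1049 = 84062459367/7772855 + 44807/1049 = 88529798189968/8153724895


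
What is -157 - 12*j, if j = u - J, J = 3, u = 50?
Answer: -721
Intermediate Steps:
j = 47 (j = 50 - 1*3 = 50 - 3 = 47)
-157 - 12*j = -157 - 12*47 = -157 - 564 = -721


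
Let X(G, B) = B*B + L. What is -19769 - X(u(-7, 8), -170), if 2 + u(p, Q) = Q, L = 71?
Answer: -48740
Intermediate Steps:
u(p, Q) = -2 + Q
X(G, B) = 71 + B² (X(G, B) = B*B + 71 = B² + 71 = 71 + B²)
-19769 - X(u(-7, 8), -170) = -19769 - (71 + (-170)²) = -19769 - (71 + 28900) = -19769 - 1*28971 = -19769 - 28971 = -48740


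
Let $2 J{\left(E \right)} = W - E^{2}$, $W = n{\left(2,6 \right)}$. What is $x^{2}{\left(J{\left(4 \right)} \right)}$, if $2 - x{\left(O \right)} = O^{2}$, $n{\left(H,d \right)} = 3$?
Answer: $\frac{25921}{16} \approx 1620.1$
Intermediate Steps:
$W = 3$
$J{\left(E \right)} = \frac{3}{2} - \frac{E^{2}}{2}$ ($J{\left(E \right)} = \frac{3 - E^{2}}{2} = \frac{3}{2} - \frac{E^{2}}{2}$)
$x{\left(O \right)} = 2 - O^{2}$
$x^{2}{\left(J{\left(4 \right)} \right)} = \left(2 - \left(\frac{3}{2} - \frac{4^{2}}{2}\right)^{2}\right)^{2} = \left(2 - \left(\frac{3}{2} - 8\right)^{2}\right)^{2} = \left(2 - \left(- \frac{13}{2}\right)^{2}\right)^{2} = \left(2 - \frac{169}{4}\right)^{2} = \left(- \frac{161}{4}\right)^{2} = \frac{25921}{16}$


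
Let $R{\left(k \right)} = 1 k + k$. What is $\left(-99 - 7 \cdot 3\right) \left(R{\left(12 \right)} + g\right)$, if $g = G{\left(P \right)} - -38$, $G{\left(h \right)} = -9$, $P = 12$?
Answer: $-6360$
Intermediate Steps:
$R{\left(k \right)} = 2 k$ ($R{\left(k \right)} = k + k = 2 k$)
$g = 29$ ($g = -9 - -38 = -9 + 38 = 29$)
$\left(-99 - 7 \cdot 3\right) \left(R{\left(12 \right)} + g\right) = \left(-99 - 7 \cdot 3\right) \left(2 \cdot 12 + 29\right) = \left(-99 - 21\right) \left(24 + 29\right) = \left(-99 - 21\right) 53 = \left(-120\right) 53 = -6360$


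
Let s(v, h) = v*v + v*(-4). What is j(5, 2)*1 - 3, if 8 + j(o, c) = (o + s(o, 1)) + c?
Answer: 1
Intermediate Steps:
s(v, h) = v**2 - 4*v
j(o, c) = -8 + c + o + o*(-4 + o) (j(o, c) = -8 + ((o + o*(-4 + o)) + c) = -8 + (c + o + o*(-4 + o)) = -8 + c + o + o*(-4 + o))
j(5, 2)*1 - 3 = (-8 + 2 + 5 + 5*(-4 + 5))*1 - 3 = (-8 + 2 + 5 + 5*1)*1 - 3 = (-8 + 2 + 5 + 5)*1 - 3 = 4*1 - 3 = 4 - 3 = 1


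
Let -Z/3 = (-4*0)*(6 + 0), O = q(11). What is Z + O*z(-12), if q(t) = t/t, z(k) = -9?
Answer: -9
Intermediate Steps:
q(t) = 1
O = 1
Z = 0 (Z = -3*(-4*0)*(6 + 0) = -0*6 = -3*0 = 0)
Z + O*z(-12) = 0 + 1*(-9) = 0 - 9 = -9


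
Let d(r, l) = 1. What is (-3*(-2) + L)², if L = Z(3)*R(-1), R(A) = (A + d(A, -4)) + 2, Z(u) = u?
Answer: 144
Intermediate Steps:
R(A) = 3 + A (R(A) = (A + 1) + 2 = (1 + A) + 2 = 3 + A)
L = 6 (L = 3*(3 - 1) = 3*2 = 6)
(-3*(-2) + L)² = (-3*(-2) + 6)² = (6 + 6)² = 12² = 144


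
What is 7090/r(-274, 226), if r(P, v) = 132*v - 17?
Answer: 1418/5963 ≈ 0.23780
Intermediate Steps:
r(P, v) = -17 + 132*v
7090/r(-274, 226) = 7090/(-17 + 132*226) = 7090/(-17 + 29832) = 7090/29815 = 7090*(1/29815) = 1418/5963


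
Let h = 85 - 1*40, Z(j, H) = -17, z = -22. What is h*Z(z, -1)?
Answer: -765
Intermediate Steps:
h = 45 (h = 85 - 40 = 45)
h*Z(z, -1) = 45*(-17) = -765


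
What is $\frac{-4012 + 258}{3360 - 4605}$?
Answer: $\frac{3754}{1245} \approx 3.0153$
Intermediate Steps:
$\frac{-4012 + 258}{3360 - 4605} = - \frac{3754}{-1245} = \left(-3754\right) \left(- \frac{1}{1245}\right) = \frac{3754}{1245}$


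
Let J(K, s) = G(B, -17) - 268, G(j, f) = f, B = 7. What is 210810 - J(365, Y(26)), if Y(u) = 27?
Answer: 211095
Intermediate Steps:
J(K, s) = -285 (J(K, s) = -17 - 268 = -285)
210810 - J(365, Y(26)) = 210810 - 1*(-285) = 210810 + 285 = 211095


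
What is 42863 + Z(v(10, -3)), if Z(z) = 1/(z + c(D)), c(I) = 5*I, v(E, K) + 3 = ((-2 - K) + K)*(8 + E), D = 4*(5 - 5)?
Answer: 1671656/39 ≈ 42863.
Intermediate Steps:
D = 0 (D = 4*0 = 0)
v(E, K) = -19 - 2*E (v(E, K) = -3 + ((-2 - K) + K)*(8 + E) = -3 - 2*(8 + E) = -3 + (-16 - 2*E) = -19 - 2*E)
Z(z) = 1/z (Z(z) = 1/(z + 5*0) = 1/(z + 0) = 1/z)
42863 + Z(v(10, -3)) = 42863 + 1/(-19 - 2*10) = 42863 + 1/(-19 - 20) = 42863 + 1/(-39) = 42863 - 1/39 = 1671656/39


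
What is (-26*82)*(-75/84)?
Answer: 13325/7 ≈ 1903.6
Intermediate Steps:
(-26*82)*(-75/84) = -(-159900)/84 = -2132*(-25/28) = 13325/7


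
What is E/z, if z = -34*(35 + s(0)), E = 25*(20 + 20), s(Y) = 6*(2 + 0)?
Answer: -500/799 ≈ -0.62578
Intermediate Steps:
s(Y) = 12 (s(Y) = 6*2 = 12)
E = 1000 (E = 25*40 = 1000)
z = -1598 (z = -34*(35 + 12) = -34*47 = -1598)
E/z = 1000/(-1598) = 1000*(-1/1598) = -500/799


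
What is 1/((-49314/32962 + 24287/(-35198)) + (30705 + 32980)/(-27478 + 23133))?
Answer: -504105368822/8490734591983 ≈ -0.059371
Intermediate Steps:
1/((-49314/32962 + 24287/(-35198)) + (30705 + 32980)/(-27478 + 23133)) = 1/((-49314*1/32962 + 24287*(-1/35198)) + 63685/(-4345)) = 1/((-24657/16481 - 24287/35198) + 63685*(-1/4345)) = 1/(-1268151133/580098238 - 12737/869) = 1/(-8490734591983/504105368822) = -504105368822/8490734591983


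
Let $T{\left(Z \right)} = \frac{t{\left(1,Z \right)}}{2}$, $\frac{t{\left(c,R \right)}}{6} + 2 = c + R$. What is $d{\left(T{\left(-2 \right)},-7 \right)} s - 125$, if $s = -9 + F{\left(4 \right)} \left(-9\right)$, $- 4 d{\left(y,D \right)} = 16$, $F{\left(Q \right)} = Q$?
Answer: $55$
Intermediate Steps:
$t{\left(c,R \right)} = -12 + 6 R + 6 c$ ($t{\left(c,R \right)} = -12 + 6 \left(c + R\right) = -12 + 6 \left(R + c\right) = -12 + \left(6 R + 6 c\right) = -12 + 6 R + 6 c$)
$T{\left(Z \right)} = -3 + 3 Z$ ($T{\left(Z \right)} = \frac{-12 + 6 Z + 6 \cdot 1}{2} = \left(-12 + 6 Z + 6\right) \frac{1}{2} = \left(-6 + 6 Z\right) \frac{1}{2} = -3 + 3 Z$)
$d{\left(y,D \right)} = -4$ ($d{\left(y,D \right)} = \left(- \frac{1}{4}\right) 16 = -4$)
$s = -45$ ($s = -9 + 4 \left(-9\right) = -9 - 36 = -45$)
$d{\left(T{\left(-2 \right)},-7 \right)} s - 125 = \left(-4\right) \left(-45\right) - 125 = 180 - 125 = 55$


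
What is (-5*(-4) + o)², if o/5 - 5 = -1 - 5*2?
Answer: 100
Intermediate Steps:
o = -30 (o = 25 + 5*(-1 - 5*2) = 25 + 5*(-1 - 10) = 25 + 5*(-11) = 25 - 55 = -30)
(-5*(-4) + o)² = (-5*(-4) - 30)² = (20 - 30)² = (-10)² = 100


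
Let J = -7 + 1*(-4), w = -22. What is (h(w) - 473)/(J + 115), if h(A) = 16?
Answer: -457/104 ≈ -4.3942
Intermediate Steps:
J = -11 (J = -7 - 4 = -11)
(h(w) - 473)/(J + 115) = (16 - 473)/(-11 + 115) = -457/104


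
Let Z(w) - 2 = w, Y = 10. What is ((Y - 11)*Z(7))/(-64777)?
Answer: 9/64777 ≈ 0.00013894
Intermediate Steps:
Z(w) = 2 + w
((Y - 11)*Z(7))/(-64777) = ((10 - 11)*(2 + 7))/(-64777) = -1*9*(-1/64777) = -9*(-1/64777) = 9/64777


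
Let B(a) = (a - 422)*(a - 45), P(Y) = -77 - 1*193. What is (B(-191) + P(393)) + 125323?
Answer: 269721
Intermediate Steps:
P(Y) = -270 (P(Y) = -77 - 193 = -270)
B(a) = (-422 + a)*(-45 + a)
(B(-191) + P(393)) + 125323 = ((18990 + (-191)² - 467*(-191)) - 270) + 125323 = ((18990 + 36481 + 89197) - 270) + 125323 = (144668 - 270) + 125323 = 144398 + 125323 = 269721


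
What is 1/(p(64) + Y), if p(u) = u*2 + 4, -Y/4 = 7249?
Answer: -1/28864 ≈ -3.4645e-5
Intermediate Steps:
Y = -28996 (Y = -4*7249 = -28996)
p(u) = 4 + 2*u (p(u) = 2*u + 4 = 4 + 2*u)
1/(p(64) + Y) = 1/((4 + 2*64) - 28996) = 1/((4 + 128) - 28996) = 1/(132 - 28996) = 1/(-28864) = -1/28864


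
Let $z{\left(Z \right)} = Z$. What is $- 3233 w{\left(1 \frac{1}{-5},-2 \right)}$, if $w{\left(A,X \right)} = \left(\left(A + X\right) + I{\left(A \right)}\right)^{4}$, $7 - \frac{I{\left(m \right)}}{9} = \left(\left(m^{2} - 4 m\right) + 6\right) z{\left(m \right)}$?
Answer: $- \frac{22552797162104437553}{244140625} \approx -9.2376 \cdot 10^{10}$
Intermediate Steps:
$I{\left(m \right)} = 63 - 9 m \left(6 + m^{2} - 4 m\right)$ ($I{\left(m \right)} = 63 - 9 \left(\left(m^{2} - 4 m\right) + 6\right) m = 63 - 9 \left(6 + m^{2} - 4 m\right) m = 63 - 9 m \left(6 + m^{2} - 4 m\right)$)
$w{\left(A,X \right)} = \left(63 + X - 53 A - 9 A^{3} + 36 A^{2}\right)^{4}$ ($w{\left(A,X \right)} = \left(\left(A + X\right) - \left(-63 - 36 A^{2} + 9 A^{3} + 54 A\right)\right)^{4} = \left(63 + X - 53 A - 9 A^{3} + 36 A^{2}\right)^{4}$)
$- 3233 w{\left(1 \frac{1}{-5},-2 \right)} = - 3233 \left(63 - 2 - 53 \cdot 1 \frac{1}{-5} - 9 \left(1 \frac{1}{-5}\right)^{3} + 36 \left(1 \frac{1}{-5}\right)^{2}\right)^{4} = - 3233 \left(63 - 2 - 53 \cdot 1 \left(- \frac{1}{5}\right) - 9 \left(1 \left(- \frac{1}{5}\right)\right)^{3} + 36 \left(1 \left(- \frac{1}{5}\right)\right)^{2}\right)^{4} = - 3233 \left(63 - 2 - - \frac{53}{5} - 9 \left(- \frac{1}{5}\right)^{3} + 36 \left(- \frac{1}{5}\right)^{2}\right)^{4} = - 3233 \left(63 - 2 + \frac{53}{5} - - \frac{9}{125} + 36 \cdot \frac{1}{25}\right)^{4} = - 3233 \left(63 - 2 + \frac{53}{5} + \frac{9}{125} + \frac{36}{25}\right)^{4} = - 3233 \left(\frac{9139}{125}\right)^{4} = \left(-3233\right) \frac{6975811061585041}{244140625} = - \frac{22552797162104437553}{244140625}$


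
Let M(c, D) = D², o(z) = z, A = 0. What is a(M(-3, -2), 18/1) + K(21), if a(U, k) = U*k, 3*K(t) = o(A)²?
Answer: 72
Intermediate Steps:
K(t) = 0 (K(t) = (⅓)*0² = (⅓)*0 = 0)
a(M(-3, -2), 18/1) + K(21) = (-2)²*(18/1) + 0 = 4*(18*1) + 0 = 4*18 + 0 = 72 + 0 = 72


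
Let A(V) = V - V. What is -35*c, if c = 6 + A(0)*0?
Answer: -210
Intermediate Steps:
A(V) = 0
c = 6 (c = 6 + 0*0 = 6 + 0 = 6)
-35*c = -35*6 = -210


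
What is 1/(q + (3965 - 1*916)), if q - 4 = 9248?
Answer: 1/12301 ≈ 8.1294e-5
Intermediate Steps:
q = 9252 (q = 4 + 9248 = 9252)
1/(q + (3965 - 1*916)) = 1/(9252 + (3965 - 1*916)) = 1/(9252 + (3965 - 916)) = 1/(9252 + 3049) = 1/12301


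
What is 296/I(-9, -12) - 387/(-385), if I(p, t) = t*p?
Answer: 38939/10395 ≈ 3.7459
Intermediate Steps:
I(p, t) = p*t
296/I(-9, -12) - 387/(-385) = 296/((-9*(-12))) - 387/(-385) = 296/108 - 387*(-1/385) = 296*(1/108) + 387/385 = 74/27 + 387/385 = 38939/10395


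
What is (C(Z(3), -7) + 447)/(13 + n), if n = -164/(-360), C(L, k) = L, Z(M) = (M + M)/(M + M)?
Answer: 5760/173 ≈ 33.295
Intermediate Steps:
Z(M) = 1 (Z(M) = (2*M)/((2*M)) = (2*M)*(1/(2*M)) = 1)
n = 41/90 (n = -164*(-1/360) = 41/90 ≈ 0.45556)
(C(Z(3), -7) + 447)/(13 + n) = (1 + 447)/(13 + 41/90) = 448/(1211/90) = 448*(90/1211) = 5760/173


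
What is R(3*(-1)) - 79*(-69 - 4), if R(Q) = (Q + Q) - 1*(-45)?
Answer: 5806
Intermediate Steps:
R(Q) = 45 + 2*Q (R(Q) = 2*Q + 45 = 45 + 2*Q)
R(3*(-1)) - 79*(-69 - 4) = (45 + 2*(3*(-1))) - 79*(-69 - 4) = (45 + 2*(-3)) - 79*(-73) = (45 - 6) - 1*(-5767) = 39 + 5767 = 5806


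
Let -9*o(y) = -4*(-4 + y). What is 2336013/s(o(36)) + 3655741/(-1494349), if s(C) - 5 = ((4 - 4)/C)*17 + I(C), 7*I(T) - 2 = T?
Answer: 219919892207230/688894889 ≈ 3.1924e+5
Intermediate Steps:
I(T) = 2/7 + T/7
o(y) = -16/9 + 4*y/9 (o(y) = -(-4)*(-4 + y)/9 = -(16 - 4*y)/9 = -16/9 + 4*y/9)
s(C) = 37/7 + C/7 (s(C) = 5 + (((4 - 4)/C)*17 + (2/7 + C/7)) = 5 + ((0/C)*17 + (2/7 + C/7)) = 5 + (0*17 + (2/7 + C/7)) = 5 + (0 + (2/7 + C/7)) = 5 + (2/7 + C/7) = 37/7 + C/7)
2336013/s(o(36)) + 3655741/(-1494349) = 2336013/(37/7 + (-16/9 + (4/9)*36)/7) + 3655741/(-1494349) = 2336013/(37/7 + (-16/9 + 16)/7) + 3655741*(-1/1494349) = 2336013/(37/7 + (⅐)*(128/9)) - 3655741/1494349 = 2336013/(37/7 + 128/63) - 3655741/1494349 = 2336013/(461/63) - 3655741/1494349 = 2336013*(63/461) - 3655741/1494349 = 147168819/461 - 3655741/1494349 = 219919892207230/688894889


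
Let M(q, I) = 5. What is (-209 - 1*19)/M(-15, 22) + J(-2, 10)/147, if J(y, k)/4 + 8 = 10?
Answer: -33476/735 ≈ -45.546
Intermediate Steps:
J(y, k) = 8 (J(y, k) = -32 + 4*10 = -32 + 40 = 8)
(-209 - 1*19)/M(-15, 22) + J(-2, 10)/147 = (-209 - 1*19)/5 + 8/147 = (-209 - 19)*(⅕) + 8*(1/147) = -228*⅕ + 8/147 = -228/5 + 8/147 = -33476/735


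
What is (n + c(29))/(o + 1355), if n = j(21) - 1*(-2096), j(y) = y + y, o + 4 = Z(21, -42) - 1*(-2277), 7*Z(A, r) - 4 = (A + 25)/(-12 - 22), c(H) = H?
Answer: 257873/431777 ≈ 0.59724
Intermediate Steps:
Z(A, r) = 111/238 - A/238 (Z(A, r) = 4/7 + ((A + 25)/(-12 - 22))/7 = 4/7 + ((25 + A)/(-34))/7 = 4/7 + ((25 + A)*(-1/34))/7 = 4/7 + (-25/34 - A/34)/7 = 4/7 + (-25/238 - A/238) = 111/238 - A/238)
o = 270532/119 (o = -4 + ((111/238 - 1/238*21) - 1*(-2277)) = -4 + ((111/238 - 3/34) + 2277) = -4 + (45/119 + 2277) = -4 + 271008/119 = 270532/119 ≈ 2273.4)
j(y) = 2*y
n = 2138 (n = 2*21 - 1*(-2096) = 42 + 2096 = 2138)
(n + c(29))/(o + 1355) = (2138 + 29)/(270532/119 + 1355) = 2167/(431777/119) = 2167*(119/431777) = 257873/431777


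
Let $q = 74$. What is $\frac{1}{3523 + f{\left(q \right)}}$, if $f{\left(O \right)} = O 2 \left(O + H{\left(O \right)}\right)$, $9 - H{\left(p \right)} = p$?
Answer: $\frac{1}{4855} \approx 0.00020597$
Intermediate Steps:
$H{\left(p \right)} = 9 - p$
$f{\left(O \right)} = 18 O$ ($f{\left(O \right)} = O 2 \left(O - \left(-9 + O\right)\right) = O 2 \cdot 9 = O 18 = 18 O$)
$\frac{1}{3523 + f{\left(q \right)}} = \frac{1}{3523 + 18 \cdot 74} = \frac{1}{3523 + 1332} = \frac{1}{4855}$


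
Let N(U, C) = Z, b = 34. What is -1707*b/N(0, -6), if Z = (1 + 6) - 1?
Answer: -9673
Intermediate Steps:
Z = 6 (Z = 7 - 1 = 6)
N(U, C) = 6
-1707*b/N(0, -6) = -58038/6 = -1707*17/3 = -9673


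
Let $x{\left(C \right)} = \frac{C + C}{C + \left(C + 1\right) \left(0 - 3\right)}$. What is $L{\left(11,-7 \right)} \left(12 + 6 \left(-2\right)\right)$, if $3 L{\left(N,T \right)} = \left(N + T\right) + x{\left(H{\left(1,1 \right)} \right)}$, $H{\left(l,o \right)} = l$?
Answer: $0$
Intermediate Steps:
$x{\left(C \right)} = \frac{2 C}{-3 - 2 C}$ ($x{\left(C \right)} = \frac{2 C}{C + \left(1 + C\right) \left(0 - 3\right)} = \frac{2 C}{C + \left(1 + C\right) \left(-3\right)} = \frac{2 C}{C - \left(3 + 3 C\right)} = \frac{2 C}{-3 - 2 C}$)
$L{\left(N,T \right)} = - \frac{2}{15} + \frac{N}{3} + \frac{T}{3}$ ($L{\left(N,T \right)} = \frac{\left(N + T\right) - \frac{2}{3 + 2 \cdot 1}}{3} = \frac{\left(N + T\right) - \frac{2}{3 + 2}}{3} = \frac{\left(N + T\right) - \frac{2}{5}}{3} = \frac{- \frac{2}{5} + N + T}{3} = - \frac{2}{15} + \frac{N}{3} + \frac{T}{3}$)
$L{\left(11,-7 \right)} \left(12 + 6 \left(-2\right)\right) = \left(- \frac{2}{15} + \frac{1}{3} \cdot 11 + \frac{1}{3} \left(-7\right)\right) \left(12 + 6 \left(-2\right)\right) = \left(- \frac{2}{15} + \frac{11}{3} - \frac{7}{3}\right) \left(12 - 12\right) = \frac{6}{5} \cdot 0 = 0$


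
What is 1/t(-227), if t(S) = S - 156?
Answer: -1/383 ≈ -0.0026110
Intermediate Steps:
t(S) = -156 + S
1/t(-227) = 1/(-156 - 227) = 1/(-383) = -1/383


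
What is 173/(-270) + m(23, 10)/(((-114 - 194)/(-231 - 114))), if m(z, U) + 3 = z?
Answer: 452429/20790 ≈ 21.762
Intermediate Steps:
m(z, U) = -3 + z
173/(-270) + m(23, 10)/(((-114 - 194)/(-231 - 114))) = 173/(-270) + (-3 + 23)/(((-114 - 194)/(-231 - 114))) = 173*(-1/270) + 20/((-308/(-345))) = -173/270 + 20/((-308*(-1/345))) = -173/270 + 20/(308/345) = -173/270 + 20*(345/308) = -173/270 + 1725/77 = 452429/20790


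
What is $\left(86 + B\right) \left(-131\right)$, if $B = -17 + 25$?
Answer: $-12314$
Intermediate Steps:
$B = 8$
$\left(86 + B\right) \left(-131\right) = \left(86 + 8\right) \left(-131\right) = 94 \left(-131\right) = -12314$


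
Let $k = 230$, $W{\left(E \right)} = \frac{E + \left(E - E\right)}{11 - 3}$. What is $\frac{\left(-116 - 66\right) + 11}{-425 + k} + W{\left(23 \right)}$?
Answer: $\frac{1951}{520} \approx 3.7519$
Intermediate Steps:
$W{\left(E \right)} = \frac{E}{8}$ ($W{\left(E \right)} = \frac{E + 0}{8} = E \frac{1}{8} = \frac{E}{8}$)
$\frac{\left(-116 - 66\right) + 11}{-425 + k} + W{\left(23 \right)} = \frac{\left(-116 - 66\right) + 11}{-425 + 230} + \frac{1}{8} \cdot 23 = \frac{-182 + 11}{-195} + \frac{23}{8} = \left(-171\right) \left(- \frac{1}{195}\right) + \frac{23}{8} = \frac{57}{65} + \frac{23}{8} = \frac{1951}{520}$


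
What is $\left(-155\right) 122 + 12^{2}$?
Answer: $-18766$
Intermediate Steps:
$\left(-155\right) 122 + 12^{2} = -18910 + 144 = -18766$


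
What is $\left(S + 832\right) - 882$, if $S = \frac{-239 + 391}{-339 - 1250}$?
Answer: $- \frac{79602}{1589} \approx -50.096$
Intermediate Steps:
$S = - \frac{152}{1589}$ ($S = \frac{152}{-339 - 1250} = \frac{152}{-1589} = 152 \left(- \frac{1}{1589}\right) = - \frac{152}{1589} \approx -0.095658$)
$\left(S + 832\right) - 882 = \left(- \frac{152}{1589} + 832\right) - 882 = \frac{1321896}{1589} - 882 = - \frac{79602}{1589}$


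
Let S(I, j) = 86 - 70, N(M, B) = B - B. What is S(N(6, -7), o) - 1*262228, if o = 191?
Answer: -262212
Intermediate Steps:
N(M, B) = 0
S(I, j) = 16
S(N(6, -7), o) - 1*262228 = 16 - 1*262228 = 16 - 262228 = -262212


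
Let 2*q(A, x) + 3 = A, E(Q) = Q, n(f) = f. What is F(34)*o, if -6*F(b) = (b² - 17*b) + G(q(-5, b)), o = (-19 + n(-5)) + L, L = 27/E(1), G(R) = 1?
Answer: -579/2 ≈ -289.50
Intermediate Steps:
q(A, x) = -3/2 + A/2
L = 27 (L = 27/1 = 27*1 = 27)
o = 3 (o = (-19 - 5) + 27 = -24 + 27 = 3)
F(b) = -⅙ - b²/6 + 17*b/6 (F(b) = -((b² - 17*b) + 1)/6 = -(1 + b² - 17*b)/6 = -⅙ - b²/6 + 17*b/6)
F(34)*o = (-⅙ - ⅙*34² + (17/6)*34)*3 = (-⅙ - ⅙*1156 + 289/3)*3 = (-⅙ - 578/3 + 289/3)*3 = -193/2*3 = -579/2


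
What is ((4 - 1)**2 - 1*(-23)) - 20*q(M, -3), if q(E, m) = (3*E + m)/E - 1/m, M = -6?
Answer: -134/3 ≈ -44.667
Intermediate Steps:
q(E, m) = -1/m + (m + 3*E)/E (q(E, m) = (m + 3*E)/E - 1/m = -1/m + (m + 3*E)/E)
((4 - 1)**2 - 1*(-23)) - 20*q(M, -3) = ((4 - 1)**2 - 1*(-23)) - 20*(3 - 1/(-3) - 3/(-6)) = (3**2 + 23) - 20*(3 - 1*(-1/3) - 3*(-1/6)) = (9 + 23) - 20*(3 + 1/3 + 1/2) = 32 - 20*23/6 = 32 - 230/3 = -134/3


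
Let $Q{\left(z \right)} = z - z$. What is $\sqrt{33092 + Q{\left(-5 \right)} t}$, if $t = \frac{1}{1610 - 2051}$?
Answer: $2 \sqrt{8273} \approx 181.91$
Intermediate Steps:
$t = - \frac{1}{441}$ ($t = \frac{1}{-441} = - \frac{1}{441} \approx -0.0022676$)
$Q{\left(z \right)} = 0$
$\sqrt{33092 + Q{\left(-5 \right)} t} = \sqrt{33092 + 0 \left(- \frac{1}{441}\right)} = \sqrt{33092 + 0} = \sqrt{33092} = 2 \sqrt{8273}$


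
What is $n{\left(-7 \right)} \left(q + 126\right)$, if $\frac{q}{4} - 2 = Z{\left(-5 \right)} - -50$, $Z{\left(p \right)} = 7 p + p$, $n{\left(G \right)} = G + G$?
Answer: $-2436$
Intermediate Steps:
$n{\left(G \right)} = 2 G$
$Z{\left(p \right)} = 8 p$
$q = 48$ ($q = 8 + 4 \left(8 \left(-5\right) - -50\right) = 8 + 4 \left(-40 + 50\right) = 8 + 4 \cdot 10 = 8 + 40 = 48$)
$n{\left(-7 \right)} \left(q + 126\right) = 2 \left(-7\right) \left(48 + 126\right) = \left(-14\right) 174 = -2436$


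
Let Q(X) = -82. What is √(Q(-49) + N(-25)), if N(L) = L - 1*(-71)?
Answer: 6*I ≈ 6.0*I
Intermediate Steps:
N(L) = 71 + L (N(L) = L + 71 = 71 + L)
√(Q(-49) + N(-25)) = √(-82 + (71 - 25)) = √(-82 + 46) = √(-36) = 6*I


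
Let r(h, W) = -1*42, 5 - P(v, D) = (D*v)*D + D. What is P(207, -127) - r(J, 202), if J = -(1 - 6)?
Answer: -3338529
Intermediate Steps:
P(v, D) = 5 - D - v*D² (P(v, D) = 5 - ((D*v)*D + D) = 5 - (v*D² + D) = 5 - (D + v*D²) = 5 + (-D - v*D²) = 5 - D - v*D²)
J = 5 (J = -1*(-5) = 5)
r(h, W) = -42
P(207, -127) - r(J, 202) = (5 - 1*(-127) - 1*207*(-127)²) - 1*(-42) = (5 + 127 - 1*207*16129) + 42 = (5 + 127 - 3338703) + 42 = -3338571 + 42 = -3338529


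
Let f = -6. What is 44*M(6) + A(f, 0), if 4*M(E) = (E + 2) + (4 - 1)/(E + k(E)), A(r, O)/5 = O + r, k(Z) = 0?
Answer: 127/2 ≈ 63.500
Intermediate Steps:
A(r, O) = 5*O + 5*r (A(r, O) = 5*(O + r) = 5*O + 5*r)
M(E) = ½ + E/4 + 3/(4*E) (M(E) = ((E + 2) + (4 - 1)/(E + 0))/4 = ((2 + E) + 3/E)/4 = (2 + E + 3/E)/4 = ½ + E/4 + 3/(4*E))
44*M(6) + A(f, 0) = 44*((¼)*(3 + 6² + 2*6)/6) + (5*0 + 5*(-6)) = 44*((¼)*(⅙)*(3 + 36 + 12)) + (0 - 30) = 44*((¼)*(⅙)*51) - 30 = 44*(17/8) - 30 = 187/2 - 30 = 127/2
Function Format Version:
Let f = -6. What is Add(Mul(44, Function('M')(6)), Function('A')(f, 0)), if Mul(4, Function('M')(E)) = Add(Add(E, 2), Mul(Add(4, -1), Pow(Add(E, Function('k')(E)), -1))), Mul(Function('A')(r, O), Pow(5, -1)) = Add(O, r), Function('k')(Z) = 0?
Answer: Rational(127, 2) ≈ 63.500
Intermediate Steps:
Function('A')(r, O) = Add(Mul(5, O), Mul(5, r)) (Function('A')(r, O) = Mul(5, Add(O, r)) = Add(Mul(5, O), Mul(5, r)))
Function('M')(E) = Add(Rational(1, 2), Mul(Rational(1, 4), E), Mul(Rational(3, 4), Pow(E, -1))) (Function('M')(E) = Mul(Rational(1, 4), Add(Add(E, 2), Mul(Add(4, -1), Pow(Add(E, 0), -1)))) = Mul(Rational(1, 4), Add(Add(2, E), Mul(3, Pow(E, -1)))) = Mul(Rational(1, 4), Add(2, E, Mul(3, Pow(E, -1)))) = Add(Rational(1, 2), Mul(Rational(1, 4), E), Mul(Rational(3, 4), Pow(E, -1))))
Add(Mul(44, Function('M')(6)), Function('A')(f, 0)) = Add(Mul(44, Mul(Rational(1, 4), Pow(6, -1), Add(3, Pow(6, 2), Mul(2, 6)))), Add(Mul(5, 0), Mul(5, -6))) = Add(Mul(44, Mul(Rational(1, 4), Rational(1, 6), Add(3, 36, 12))), Add(0, -30)) = Add(Mul(44, Mul(Rational(1, 4), Rational(1, 6), 51)), -30) = Add(Mul(44, Rational(17, 8)), -30) = Add(Rational(187, 2), -30) = Rational(127, 2)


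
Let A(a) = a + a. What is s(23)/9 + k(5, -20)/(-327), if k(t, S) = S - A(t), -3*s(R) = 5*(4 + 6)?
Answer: -5180/2943 ≈ -1.7601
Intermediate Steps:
A(a) = 2*a
s(R) = -50/3 (s(R) = -5*(4 + 6)/3 = -5*10/3 = -1/3*50 = -50/3)
k(t, S) = S - 2*t
s(23)/9 + k(5, -20)/(-327) = -50/3/9 + (-20 - 2*5)/(-327) = -50/3*1/9 + (-20 - 10)*(-1/327) = -50/27 - 30*(-1/327) = -50/27 + 10/109 = -5180/2943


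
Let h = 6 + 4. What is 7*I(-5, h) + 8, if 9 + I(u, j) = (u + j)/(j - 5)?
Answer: -48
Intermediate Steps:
h = 10
I(u, j) = -9 + (j + u)/(-5 + j) (I(u, j) = -9 + (u + j)/(j - 5) = -9 + (j + u)/(-5 + j))
7*I(-5, h) + 8 = 7*((45 - 5 - 8*10)/(-5 + 10)) + 8 = 7*((45 - 5 - 80)/5) + 8 = 7*((1/5)*(-40)) + 8 = 7*(-8) + 8 = -56 + 8 = -48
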